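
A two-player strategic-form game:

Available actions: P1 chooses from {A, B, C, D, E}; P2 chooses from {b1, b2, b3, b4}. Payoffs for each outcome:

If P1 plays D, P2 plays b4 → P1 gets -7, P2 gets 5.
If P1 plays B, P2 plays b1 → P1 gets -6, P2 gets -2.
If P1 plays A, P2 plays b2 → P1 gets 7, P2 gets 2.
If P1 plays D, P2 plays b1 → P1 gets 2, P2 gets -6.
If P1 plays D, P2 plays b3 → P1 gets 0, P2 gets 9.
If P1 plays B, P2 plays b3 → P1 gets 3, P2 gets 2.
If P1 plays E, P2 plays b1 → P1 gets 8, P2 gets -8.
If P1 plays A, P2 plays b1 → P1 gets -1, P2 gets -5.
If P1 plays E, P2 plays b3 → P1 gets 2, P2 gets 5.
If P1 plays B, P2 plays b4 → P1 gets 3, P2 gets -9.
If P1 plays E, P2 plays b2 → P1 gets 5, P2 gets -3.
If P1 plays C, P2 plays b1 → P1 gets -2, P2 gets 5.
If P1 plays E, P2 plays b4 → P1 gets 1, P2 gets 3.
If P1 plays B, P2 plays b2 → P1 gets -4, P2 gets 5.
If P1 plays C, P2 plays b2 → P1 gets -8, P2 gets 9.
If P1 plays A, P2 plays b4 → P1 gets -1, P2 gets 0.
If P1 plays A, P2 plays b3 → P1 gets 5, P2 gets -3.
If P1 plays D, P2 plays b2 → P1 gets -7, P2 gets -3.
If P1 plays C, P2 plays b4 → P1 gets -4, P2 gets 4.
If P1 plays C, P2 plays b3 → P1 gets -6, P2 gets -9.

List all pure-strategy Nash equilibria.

Pure NE: (A, b2)

(A, b1): P1 can switch to D (-1 → 2). Not NE.
(A, b2): P1 gets 7, best alternative 5; P2 gets 2, best alternative 0. No profitable deviation — NE.
(A, b3): P2 can switch to b2 (-3 → 2). Not NE.
(A, b4): P1 can switch to B (-1 → 3). Not NE.
(B, b1): P1 can switch to A (-6 → -1). Not NE.
(B, b2): P1 can switch to A (-4 → 7). Not NE.
(B, b3): P1 can switch to A (3 → 5). Not NE.
(The remaining 13 profiles each have a profitable deviation by the same check.)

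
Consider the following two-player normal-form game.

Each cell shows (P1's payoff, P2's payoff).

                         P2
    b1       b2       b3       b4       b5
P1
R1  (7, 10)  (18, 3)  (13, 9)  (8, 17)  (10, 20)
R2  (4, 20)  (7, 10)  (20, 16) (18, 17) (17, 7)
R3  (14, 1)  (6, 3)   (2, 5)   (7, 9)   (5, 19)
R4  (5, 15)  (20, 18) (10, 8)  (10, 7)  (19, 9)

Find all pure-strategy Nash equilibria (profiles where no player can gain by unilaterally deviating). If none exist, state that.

(R1, b1): P1 can switch to R3 (7 → 14). Not NE.
(R1, b2): P1 can switch to R4 (18 → 20). Not NE.
(R1, b3): P1 can switch to R2 (13 → 20). Not NE.
(R1, b4): P1 can switch to R2 (8 → 18). Not NE.
(R1, b5): P1 can switch to R2 (10 → 17). Not NE.
(R2, b1): P1 can switch to R1 (4 → 7). Not NE.
(R4, b2): P1 gets 20, best alternative 18; P2 gets 18, best alternative 15. No profitable deviation — NE.
(The remaining 13 profiles each have a profitable deviation by the same check.)

Pure NE: (R4, b2)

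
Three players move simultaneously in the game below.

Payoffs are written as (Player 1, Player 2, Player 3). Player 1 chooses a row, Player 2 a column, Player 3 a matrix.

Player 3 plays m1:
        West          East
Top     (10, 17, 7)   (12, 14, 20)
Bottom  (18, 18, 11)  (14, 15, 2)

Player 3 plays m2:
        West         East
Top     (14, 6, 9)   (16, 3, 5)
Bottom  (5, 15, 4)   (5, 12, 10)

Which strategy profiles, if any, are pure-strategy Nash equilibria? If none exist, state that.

For each player, find the best response to each opponent profile; mutual best responses are the pure NE.
Player 1 against (West, m1): payoffs 10, 18 → best response Bottom.
Player 1 against (West, m2): payoffs 14, 5 → best response Top.
Player 1 against (East, m1): payoffs 12, 14 → best response Bottom.
Player 1 against (East, m2): payoffs 16, 5 → best response Top.
Player 2 against (Top, m1): payoffs 17, 14 → best response West.
Player 2 against (Top, m2): payoffs 6, 3 → best response West.
Player 2 against (Bottom, m1): payoffs 18, 15 → best response West.
Player 2 against (Bottom, m2): payoffs 15, 12 → best response West.
Player 3 against (Top, West): payoffs 7, 9 → best response m2.
Player 3 against (Top, East): payoffs 20, 5 → best response m1.
Player 3 against (Bottom, West): payoffs 11, 4 → best response m1.
Player 3 against (Bottom, East): payoffs 2, 10 → best response m2.
Mutual best responses: (Top, West, m2); (Bottom, West, m1).

(Top, West, m2), (Bottom, West, m1)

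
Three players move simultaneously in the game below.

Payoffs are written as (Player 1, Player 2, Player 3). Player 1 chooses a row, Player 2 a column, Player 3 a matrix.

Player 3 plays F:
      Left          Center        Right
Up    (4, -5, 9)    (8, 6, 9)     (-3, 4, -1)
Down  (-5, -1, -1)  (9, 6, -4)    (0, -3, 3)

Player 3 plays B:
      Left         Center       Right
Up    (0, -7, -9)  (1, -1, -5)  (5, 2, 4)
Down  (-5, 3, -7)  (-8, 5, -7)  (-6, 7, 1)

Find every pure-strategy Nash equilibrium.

For each strategy profile, look for a profitable unilateral deviation.
(Up, Left, F): Player 2 can switch to Center (-5 → 6). Not NE.
(Up, Left, B): Player 2 can switch to Center (-7 → -1). Not NE.
(Up, Center, F): Player 1 can switch to Down (8 → 9). Not NE.
(Up, Center, B): Player 2 can switch to Right (-1 → 2). Not NE.
(Up, Right, F): Player 1 can switch to Down (-3 → 0). Not NE.
(Up, Right, B): Player 1 gets 5, best alternative -6; Player 2 gets 2, best alternative -1; Player 3 gets 4, best alternative -1. No profitable deviation — NE.
(Down, Left, F): Player 1 can switch to Up (-5 → 4). Not NE.
(Down, Center, F): Player 1 gets 9, best alternative 8; Player 2 gets 6, best alternative -1; Player 3 gets -4, best alternative -7. No profitable deviation — NE.
(The remaining 4 profiles each have a profitable deviation by the same check.)

The pure Nash equilibria are (Up, Right, B), (Down, Center, F).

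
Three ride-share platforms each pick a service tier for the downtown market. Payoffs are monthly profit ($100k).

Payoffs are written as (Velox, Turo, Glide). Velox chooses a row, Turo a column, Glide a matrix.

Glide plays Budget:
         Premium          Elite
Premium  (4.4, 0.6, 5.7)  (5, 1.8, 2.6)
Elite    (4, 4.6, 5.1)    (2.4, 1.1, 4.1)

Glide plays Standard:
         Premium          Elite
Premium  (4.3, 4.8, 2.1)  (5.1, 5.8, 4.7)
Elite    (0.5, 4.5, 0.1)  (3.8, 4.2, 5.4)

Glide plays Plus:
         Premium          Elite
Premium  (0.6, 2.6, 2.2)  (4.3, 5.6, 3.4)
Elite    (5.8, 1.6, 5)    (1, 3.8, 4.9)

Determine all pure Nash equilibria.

(Premium, Premium, Budget): Turo can switch to Elite (0.6 → 1.8). Not NE.
(Premium, Premium, Standard): Turo can switch to Elite (4.8 → 5.8). Not NE.
(Premium, Premium, Plus): Velox can switch to Elite (0.6 → 5.8). Not NE.
(Premium, Elite, Budget): Glide can switch to Standard (2.6 → 4.7). Not NE.
(Premium, Elite, Standard): Velox gets 5.1, best alternative 3.8; Turo gets 5.8, best alternative 4.8; Glide gets 4.7, best alternative 3.4. No profitable deviation — NE.
(Premium, Elite, Plus): Glide can switch to Standard (3.4 → 4.7). Not NE.
(Elite, Premium, Budget): Velox can switch to Premium (4 → 4.4). Not NE.
(Elite, Premium, Standard): Velox can switch to Premium (0.5 → 4.3). Not NE.
(Elite, Premium, Plus): Turo can switch to Elite (1.6 → 3.8). Not NE.
(Elite, Elite, Budget): Velox can switch to Premium (2.4 → 5). Not NE.
(Elite, Elite, Standard): Velox can switch to Premium (3.8 → 5.1). Not NE.
(Elite, Elite, Plus): Velox can switch to Premium (1 → 4.3). Not NE.

(Premium, Elite, Standard)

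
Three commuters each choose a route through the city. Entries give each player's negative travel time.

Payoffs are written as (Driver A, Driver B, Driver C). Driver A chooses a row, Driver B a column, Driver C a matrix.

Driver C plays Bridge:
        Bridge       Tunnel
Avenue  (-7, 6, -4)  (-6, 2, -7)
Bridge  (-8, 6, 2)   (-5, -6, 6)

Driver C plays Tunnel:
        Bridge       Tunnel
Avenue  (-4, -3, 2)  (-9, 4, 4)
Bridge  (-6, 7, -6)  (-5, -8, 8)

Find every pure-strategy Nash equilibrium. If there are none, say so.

(Avenue, Bridge, Bridge): Driver C can switch to Tunnel (-4 → 2). Not NE.
(Avenue, Bridge, Tunnel): Driver B can switch to Tunnel (-3 → 4). Not NE.
(Avenue, Tunnel, Bridge): Driver A can switch to Bridge (-6 → -5). Not NE.
(Avenue, Tunnel, Tunnel): Driver A can switch to Bridge (-9 → -5). Not NE.
(Bridge, Bridge, Bridge): Driver A can switch to Avenue (-8 → -7). Not NE.
(Bridge, Bridge, Tunnel): Driver A can switch to Avenue (-6 → -4). Not NE.
(The remaining 2 profiles each have a profitable deviation by the same check.)

There is no pure-strategy Nash equilibrium.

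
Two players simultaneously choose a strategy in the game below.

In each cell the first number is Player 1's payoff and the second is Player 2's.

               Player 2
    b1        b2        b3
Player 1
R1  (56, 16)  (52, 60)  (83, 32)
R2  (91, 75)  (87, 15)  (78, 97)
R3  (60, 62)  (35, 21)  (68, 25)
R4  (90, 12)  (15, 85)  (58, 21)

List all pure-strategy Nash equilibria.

No pure-strategy Nash equilibrium.

(R1, b1): Player 1 can switch to R2 (56 → 91). Not NE.
(R1, b2): Player 1 can switch to R2 (52 → 87). Not NE.
(R1, b3): Player 2 can switch to b2 (32 → 60). Not NE.
(R2, b1): Player 2 can switch to b3 (75 → 97). Not NE.
(R2, b2): Player 2 can switch to b1 (15 → 75). Not NE.
(R2, b3): Player 1 can switch to R1 (78 → 83). Not NE.
(R3, b1): Player 1 can switch to R2 (60 → 91). Not NE.
(R3, b2): Player 1 can switch to R1 (35 → 52). Not NE.
(R3, b3): Player 1 can switch to R1 (68 → 83). Not NE.
(R4, b1): Player 1 can switch to R2 (90 → 91). Not NE.
(The remaining 2 profiles each have a profitable deviation by the same check.)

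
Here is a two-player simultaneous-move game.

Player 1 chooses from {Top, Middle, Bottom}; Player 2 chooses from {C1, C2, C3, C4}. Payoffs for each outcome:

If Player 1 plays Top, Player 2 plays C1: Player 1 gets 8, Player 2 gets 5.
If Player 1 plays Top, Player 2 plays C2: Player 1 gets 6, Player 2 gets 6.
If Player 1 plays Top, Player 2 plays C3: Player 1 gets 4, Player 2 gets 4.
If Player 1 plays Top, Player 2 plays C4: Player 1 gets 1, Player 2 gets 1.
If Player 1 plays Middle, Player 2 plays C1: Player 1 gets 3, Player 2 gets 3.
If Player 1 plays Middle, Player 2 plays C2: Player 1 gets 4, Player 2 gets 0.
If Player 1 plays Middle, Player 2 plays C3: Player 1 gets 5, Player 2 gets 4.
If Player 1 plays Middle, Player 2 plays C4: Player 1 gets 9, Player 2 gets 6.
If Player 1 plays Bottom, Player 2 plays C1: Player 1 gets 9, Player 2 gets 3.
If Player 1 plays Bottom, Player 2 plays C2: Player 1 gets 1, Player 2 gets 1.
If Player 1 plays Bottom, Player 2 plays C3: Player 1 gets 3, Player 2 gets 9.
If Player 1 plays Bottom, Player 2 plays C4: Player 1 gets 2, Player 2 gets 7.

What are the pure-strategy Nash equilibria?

(Top, C2); (Middle, C4)

(Top, C1): Player 1 can switch to Bottom (8 → 9). Not NE.
(Top, C2): Player 1 gets 6, best alternative 4; Player 2 gets 6, best alternative 5. No profitable deviation — NE.
(Top, C3): Player 1 can switch to Middle (4 → 5). Not NE.
(Top, C4): Player 1 can switch to Middle (1 → 9). Not NE.
(Middle, C1): Player 1 can switch to Top (3 → 8). Not NE.
(Middle, C2): Player 1 can switch to Top (4 → 6). Not NE.
(Middle, C3): Player 2 can switch to C4 (4 → 6). Not NE.
(Middle, C4): Player 1 gets 9, best alternative 2; Player 2 gets 6, best alternative 4. No profitable deviation — NE.
(The remaining 4 profiles each have a profitable deviation by the same check.)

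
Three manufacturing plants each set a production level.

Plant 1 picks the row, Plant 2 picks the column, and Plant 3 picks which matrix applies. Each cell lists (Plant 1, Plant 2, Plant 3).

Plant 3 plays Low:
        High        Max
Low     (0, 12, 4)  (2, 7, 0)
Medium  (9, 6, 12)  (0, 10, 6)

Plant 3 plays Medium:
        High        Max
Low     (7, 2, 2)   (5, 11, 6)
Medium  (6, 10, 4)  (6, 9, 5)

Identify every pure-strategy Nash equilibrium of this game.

There is no pure-strategy Nash equilibrium.

Plant 1 against (High, Low): payoffs 0, 9 → best response Medium.
Plant 1 against (High, Medium): payoffs 7, 6 → best response Low.
Plant 1 against (Max, Low): payoffs 2, 0 → best response Low.
Plant 1 against (Max, Medium): payoffs 5, 6 → best response Medium.
Plant 2 against (Low, Low): payoffs 12, 7 → best response High.
Plant 2 against (Low, Medium): payoffs 2, 11 → best response Max.
Plant 2 against (Medium, Low): payoffs 6, 10 → best response Max.
Plant 2 against (Medium, Medium): payoffs 10, 9 → best response High.
Plant 3 against (Low, High): payoffs 4, 2 → best response Low.
Plant 3 against (Low, Max): payoffs 0, 6 → best response Medium.
Plant 3 against (Medium, High): payoffs 12, 4 → best response Low.
Plant 3 against (Medium, Max): payoffs 6, 5 → best response Low.
No profile is a mutual best response for all players.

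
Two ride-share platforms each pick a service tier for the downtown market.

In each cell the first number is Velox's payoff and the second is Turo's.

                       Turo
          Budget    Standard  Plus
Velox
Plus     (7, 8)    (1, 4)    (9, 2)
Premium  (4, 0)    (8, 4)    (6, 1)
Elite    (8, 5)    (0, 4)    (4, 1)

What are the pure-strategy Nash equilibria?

(Premium, Standard) and (Elite, Budget)

For each player, find the best response to each opponent profile; mutual best responses are the pure NE.
Velox against Budget: payoffs 7, 4, 8 → best response Elite.
Velox against Standard: payoffs 1, 8, 0 → best response Premium.
Velox against Plus: payoffs 9, 6, 4 → best response Plus.
Turo against Plus: payoffs 8, 4, 2 → best response Budget.
Turo against Premium: payoffs 0, 4, 1 → best response Standard.
Turo against Elite: payoffs 5, 4, 1 → best response Budget.
Mutual best responses: (Premium, Standard); (Elite, Budget).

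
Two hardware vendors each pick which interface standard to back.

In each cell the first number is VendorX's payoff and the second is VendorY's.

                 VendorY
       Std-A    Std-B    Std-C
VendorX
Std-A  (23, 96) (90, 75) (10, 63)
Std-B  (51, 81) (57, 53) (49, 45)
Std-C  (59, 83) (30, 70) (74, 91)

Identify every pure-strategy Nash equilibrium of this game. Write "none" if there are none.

(Std-A, Std-A): VendorX can switch to Std-B (23 → 51). Not NE.
(Std-A, Std-B): VendorY can switch to Std-A (75 → 96). Not NE.
(Std-A, Std-C): VendorX can switch to Std-B (10 → 49). Not NE.
(Std-B, Std-A): VendorX can switch to Std-C (51 → 59). Not NE.
(Std-B, Std-B): VendorX can switch to Std-A (57 → 90). Not NE.
(Std-B, Std-C): VendorX can switch to Std-C (49 → 74). Not NE.
(Std-C, Std-C): VendorX gets 74, best alternative 49; VendorY gets 91, best alternative 83. No profitable deviation — NE.
(The remaining 2 profiles each have a profitable deviation by the same check.)

The unique pure-strategy Nash equilibrium is (Std-C, Std-C).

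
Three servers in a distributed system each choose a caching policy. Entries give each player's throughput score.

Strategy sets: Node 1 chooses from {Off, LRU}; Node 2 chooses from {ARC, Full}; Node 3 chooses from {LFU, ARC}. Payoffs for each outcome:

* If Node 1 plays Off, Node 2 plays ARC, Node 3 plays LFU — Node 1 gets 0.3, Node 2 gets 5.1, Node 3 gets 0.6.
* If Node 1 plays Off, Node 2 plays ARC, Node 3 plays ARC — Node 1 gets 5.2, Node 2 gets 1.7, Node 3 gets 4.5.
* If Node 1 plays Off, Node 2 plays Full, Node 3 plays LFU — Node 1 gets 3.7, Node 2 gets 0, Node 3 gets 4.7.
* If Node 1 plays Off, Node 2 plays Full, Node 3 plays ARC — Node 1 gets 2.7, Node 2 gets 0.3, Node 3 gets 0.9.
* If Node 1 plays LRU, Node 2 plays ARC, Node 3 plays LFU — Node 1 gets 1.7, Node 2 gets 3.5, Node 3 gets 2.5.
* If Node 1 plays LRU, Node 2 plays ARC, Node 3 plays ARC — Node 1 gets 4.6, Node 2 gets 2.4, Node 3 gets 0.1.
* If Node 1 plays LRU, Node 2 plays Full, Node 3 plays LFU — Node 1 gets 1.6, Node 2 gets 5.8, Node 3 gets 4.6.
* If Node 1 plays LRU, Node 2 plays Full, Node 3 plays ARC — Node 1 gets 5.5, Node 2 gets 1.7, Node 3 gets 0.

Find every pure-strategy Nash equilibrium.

Node 1 against (ARC, LFU): payoffs 0.3, 1.7 → best response LRU.
Node 1 against (ARC, ARC): payoffs 5.2, 4.6 → best response Off.
Node 1 against (Full, LFU): payoffs 3.7, 1.6 → best response Off.
Node 1 against (Full, ARC): payoffs 2.7, 5.5 → best response LRU.
Node 2 against (Off, LFU): payoffs 5.1, 0 → best response ARC.
Node 2 against (Off, ARC): payoffs 1.7, 0.3 → best response ARC.
Node 2 against (LRU, LFU): payoffs 3.5, 5.8 → best response Full.
Node 2 against (LRU, ARC): payoffs 2.4, 1.7 → best response ARC.
Node 3 against (Off, ARC): payoffs 0.6, 4.5 → best response ARC.
Node 3 against (Off, Full): payoffs 4.7, 0.9 → best response LFU.
Node 3 against (LRU, ARC): payoffs 2.5, 0.1 → best response LFU.
Node 3 against (LRU, Full): payoffs 4.6, 0 → best response LFU.
Mutual best responses: (Off, ARC, ARC).

The unique pure-strategy Nash equilibrium is (Off, ARC, ARC).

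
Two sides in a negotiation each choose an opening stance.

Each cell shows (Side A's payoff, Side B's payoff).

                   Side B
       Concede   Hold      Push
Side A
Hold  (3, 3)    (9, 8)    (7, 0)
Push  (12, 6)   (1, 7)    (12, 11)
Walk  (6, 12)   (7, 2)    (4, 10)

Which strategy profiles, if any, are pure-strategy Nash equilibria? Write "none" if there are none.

The pure Nash equilibria are (Hold, Hold); (Push, Push).

Check each profile: it is a Nash equilibrium iff no player can strictly gain by switching unilaterally.
(Hold, Concede): Side A can switch to Push (3 → 12). Not NE.
(Hold, Hold): Side A gets 9, best alternative 7; Side B gets 8, best alternative 3. No profitable deviation — NE.
(Hold, Push): Side A can switch to Push (7 → 12). Not NE.
(Push, Concede): Side B can switch to Hold (6 → 7). Not NE.
(Push, Hold): Side A can switch to Hold (1 → 9). Not NE.
(Push, Push): Side A gets 12, best alternative 7; Side B gets 11, best alternative 7. No profitable deviation — NE.
(Walk, Concede): Side A can switch to Push (6 → 12). Not NE.
(Walk, Hold): Side A can switch to Hold (7 → 9). Not NE.
(Walk, Push): Side A can switch to Hold (4 → 7). Not NE.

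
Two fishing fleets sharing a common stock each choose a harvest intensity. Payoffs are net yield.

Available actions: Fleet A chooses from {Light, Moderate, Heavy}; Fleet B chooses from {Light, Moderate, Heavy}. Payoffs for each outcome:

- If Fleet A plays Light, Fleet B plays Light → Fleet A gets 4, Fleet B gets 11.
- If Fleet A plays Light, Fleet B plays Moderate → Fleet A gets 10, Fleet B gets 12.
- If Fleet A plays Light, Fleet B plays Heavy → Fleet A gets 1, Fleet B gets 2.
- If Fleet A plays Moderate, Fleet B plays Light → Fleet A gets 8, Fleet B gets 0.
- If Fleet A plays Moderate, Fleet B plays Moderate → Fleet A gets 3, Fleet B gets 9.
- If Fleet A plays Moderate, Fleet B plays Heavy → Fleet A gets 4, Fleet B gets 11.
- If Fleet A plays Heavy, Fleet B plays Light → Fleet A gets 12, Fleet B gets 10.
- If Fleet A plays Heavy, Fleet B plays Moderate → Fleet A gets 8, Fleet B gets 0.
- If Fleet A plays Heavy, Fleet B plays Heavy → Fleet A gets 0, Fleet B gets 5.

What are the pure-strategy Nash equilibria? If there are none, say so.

For each player, find the best response to each opponent profile; mutual best responses are the pure NE.
Fleet A against Light: payoffs 4, 8, 12 → best response Heavy.
Fleet A against Moderate: payoffs 10, 3, 8 → best response Light.
Fleet A against Heavy: payoffs 1, 4, 0 → best response Moderate.
Fleet B against Light: payoffs 11, 12, 2 → best response Moderate.
Fleet B against Moderate: payoffs 0, 9, 11 → best response Heavy.
Fleet B against Heavy: payoffs 10, 0, 5 → best response Light.
Mutual best responses: (Light, Moderate); (Moderate, Heavy); (Heavy, Light).

(Light, Moderate), (Moderate, Heavy), (Heavy, Light)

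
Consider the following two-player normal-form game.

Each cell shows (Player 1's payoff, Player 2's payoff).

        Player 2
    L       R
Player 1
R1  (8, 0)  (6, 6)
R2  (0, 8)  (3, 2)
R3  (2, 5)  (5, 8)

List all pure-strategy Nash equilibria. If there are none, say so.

For each player, find the best response to each opponent profile; mutual best responses are the pure NE.
Player 1 against L: payoffs 8, 0, 2 → best response R1.
Player 1 against R: payoffs 6, 3, 5 → best response R1.
Player 2 against R1: payoffs 0, 6 → best response R.
Player 2 against R2: payoffs 8, 2 → best response L.
Player 2 against R3: payoffs 5, 8 → best response R.
Mutual best responses: (R1, R).

(R1, R)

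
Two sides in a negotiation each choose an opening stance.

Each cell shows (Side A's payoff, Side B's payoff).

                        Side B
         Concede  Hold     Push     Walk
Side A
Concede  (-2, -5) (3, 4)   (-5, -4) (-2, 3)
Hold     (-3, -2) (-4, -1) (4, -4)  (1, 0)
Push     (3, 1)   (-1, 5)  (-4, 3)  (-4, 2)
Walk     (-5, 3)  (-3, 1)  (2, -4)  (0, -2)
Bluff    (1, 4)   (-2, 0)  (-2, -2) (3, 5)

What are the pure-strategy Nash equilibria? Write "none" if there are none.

The pure Nash equilibria are (Concede, Hold) and (Bluff, Walk).

For each strategy profile, look for a profitable unilateral deviation.
(Concede, Concede): Side A can switch to Push (-2 → 3). Not NE.
(Concede, Hold): Side A gets 3, best alternative -1; Side B gets 4, best alternative 3. No profitable deviation — NE.
(Concede, Push): Side A can switch to Hold (-5 → 4). Not NE.
(Concede, Walk): Side A can switch to Hold (-2 → 1). Not NE.
(Hold, Concede): Side A can switch to Concede (-3 → -2). Not NE.
(Hold, Hold): Side A can switch to Concede (-4 → 3). Not NE.
(Hold, Push): Side B can switch to Concede (-4 → -2). Not NE.
(Bluff, Walk): Side A gets 3, best alternative 1; Side B gets 5, best alternative 4. No profitable deviation — NE.
(The remaining 12 profiles each have a profitable deviation by the same check.)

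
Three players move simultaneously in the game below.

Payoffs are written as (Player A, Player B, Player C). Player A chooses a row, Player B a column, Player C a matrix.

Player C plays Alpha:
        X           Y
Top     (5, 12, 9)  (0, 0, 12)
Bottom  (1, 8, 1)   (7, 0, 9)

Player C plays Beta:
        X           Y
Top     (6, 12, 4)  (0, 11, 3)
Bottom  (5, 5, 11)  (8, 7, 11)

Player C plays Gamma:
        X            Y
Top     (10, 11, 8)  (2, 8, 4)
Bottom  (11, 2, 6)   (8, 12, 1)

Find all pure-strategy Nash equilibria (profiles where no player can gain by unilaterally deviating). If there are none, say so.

Player A against (X, Alpha): payoffs 5, 1 → best response Top.
Player A against (X, Beta): payoffs 6, 5 → best response Top.
Player A against (X, Gamma): payoffs 10, 11 → best response Bottom.
Player A against (Y, Alpha): payoffs 0, 7 → best response Bottom.
Player A against (Y, Beta): payoffs 0, 8 → best response Bottom.
Player A against (Y, Gamma): payoffs 2, 8 → best response Bottom.
Player B against (Top, Alpha): payoffs 12, 0 → best response X.
Player B against (Top, Beta): payoffs 12, 11 → best response X.
Player B against (Top, Gamma): payoffs 11, 8 → best response X.
Player B against (Bottom, Alpha): payoffs 8, 0 → best response X.
Player B against (Bottom, Beta): payoffs 5, 7 → best response Y.
Player B against (Bottom, Gamma): payoffs 2, 12 → best response Y.
Player C against (Top, X): payoffs 9, 4, 8 → best response Alpha.
Player C against (Top, Y): payoffs 12, 3, 4 → best response Alpha.
Player C against (Bottom, X): payoffs 1, 11, 6 → best response Beta.
Player C against (Bottom, Y): payoffs 9, 11, 1 → best response Beta.
Mutual best responses: (Top, X, Alpha); (Bottom, Y, Beta).

Pure-strategy Nash equilibria: (Top, X, Alpha); (Bottom, Y, Beta)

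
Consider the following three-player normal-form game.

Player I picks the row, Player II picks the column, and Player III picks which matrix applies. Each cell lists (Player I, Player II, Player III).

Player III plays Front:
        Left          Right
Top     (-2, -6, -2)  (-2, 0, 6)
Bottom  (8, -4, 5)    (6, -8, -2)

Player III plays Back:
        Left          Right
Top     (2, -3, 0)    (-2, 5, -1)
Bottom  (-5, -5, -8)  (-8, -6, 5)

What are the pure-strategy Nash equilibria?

Player I against (Left, Front): payoffs -2, 8 → best response Bottom.
Player I against (Left, Back): payoffs 2, -5 → best response Top.
Player I against (Right, Front): payoffs -2, 6 → best response Bottom.
Player I against (Right, Back): payoffs -2, -8 → best response Top.
Player II against (Top, Front): payoffs -6, 0 → best response Right.
Player II against (Top, Back): payoffs -3, 5 → best response Right.
Player II against (Bottom, Front): payoffs -4, -8 → best response Left.
Player II against (Bottom, Back): payoffs -5, -6 → best response Left.
Player III against (Top, Left): payoffs -2, 0 → best response Back.
Player III against (Top, Right): payoffs 6, -1 → best response Front.
Player III against (Bottom, Left): payoffs 5, -8 → best response Front.
Player III against (Bottom, Right): payoffs -2, 5 → best response Back.
Mutual best responses: (Bottom, Left, Front).

Pure NE: (Bottom, Left, Front)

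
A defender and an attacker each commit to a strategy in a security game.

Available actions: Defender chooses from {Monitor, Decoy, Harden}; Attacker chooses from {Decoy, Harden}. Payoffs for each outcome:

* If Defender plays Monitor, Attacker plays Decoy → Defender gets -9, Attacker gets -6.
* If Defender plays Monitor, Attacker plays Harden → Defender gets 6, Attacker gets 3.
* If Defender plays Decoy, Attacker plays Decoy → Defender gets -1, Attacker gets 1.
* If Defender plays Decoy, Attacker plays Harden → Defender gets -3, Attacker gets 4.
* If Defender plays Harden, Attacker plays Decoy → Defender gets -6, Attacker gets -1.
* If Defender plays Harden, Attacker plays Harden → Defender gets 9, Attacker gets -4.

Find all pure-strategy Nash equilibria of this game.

Defender against Decoy: payoffs -9, -1, -6 → best response Decoy.
Defender against Harden: payoffs 6, -3, 9 → best response Harden.
Attacker against Monitor: payoffs -6, 3 → best response Harden.
Attacker against Decoy: payoffs 1, 4 → best response Harden.
Attacker against Harden: payoffs -1, -4 → best response Decoy.
No profile is a mutual best response for all players.

This game has no pure Nash equilibrium.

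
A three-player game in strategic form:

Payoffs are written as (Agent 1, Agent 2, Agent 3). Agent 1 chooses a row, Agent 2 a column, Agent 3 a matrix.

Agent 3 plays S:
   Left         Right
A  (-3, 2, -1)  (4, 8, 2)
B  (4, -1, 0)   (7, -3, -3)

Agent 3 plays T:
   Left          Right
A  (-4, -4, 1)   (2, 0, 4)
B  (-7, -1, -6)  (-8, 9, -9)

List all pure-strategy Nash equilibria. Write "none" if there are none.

Pure-strategy Nash equilibria: (A, Right, T), (B, Left, S)

Check each profile: it is a Nash equilibrium iff no player can strictly gain by switching unilaterally.
(A, Left, S): Agent 1 can switch to B (-3 → 4). Not NE.
(A, Left, T): Agent 2 can switch to Right (-4 → 0). Not NE.
(A, Right, S): Agent 1 can switch to B (4 → 7). Not NE.
(A, Right, T): Agent 1 gets 2, best alternative -8; Agent 2 gets 0, best alternative -4; Agent 3 gets 4, best alternative 2. No profitable deviation — NE.
(B, Left, S): Agent 1 gets 4, best alternative -3; Agent 2 gets -1, best alternative -3; Agent 3 gets 0, best alternative -6. No profitable deviation — NE.
(B, Left, T): Agent 1 can switch to A (-7 → -4). Not NE.
(B, Right, S): Agent 2 can switch to Left (-3 → -1). Not NE.
(B, Right, T): Agent 1 can switch to A (-8 → 2). Not NE.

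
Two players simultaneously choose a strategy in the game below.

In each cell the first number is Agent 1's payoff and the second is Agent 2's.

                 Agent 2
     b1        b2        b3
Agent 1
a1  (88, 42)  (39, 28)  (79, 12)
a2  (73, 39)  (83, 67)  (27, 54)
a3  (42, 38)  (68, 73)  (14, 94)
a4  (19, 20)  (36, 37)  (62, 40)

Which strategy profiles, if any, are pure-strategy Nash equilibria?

Pure-strategy Nash equilibria: (a1, b1); (a2, b2)

(a1, b1): Agent 1 gets 88, best alternative 73; Agent 2 gets 42, best alternative 28. No profitable deviation — NE.
(a1, b2): Agent 1 can switch to a2 (39 → 83). Not NE.
(a1, b3): Agent 2 can switch to b1 (12 → 42). Not NE.
(a2, b1): Agent 1 can switch to a1 (73 → 88). Not NE.
(a2, b2): Agent 1 gets 83, best alternative 68; Agent 2 gets 67, best alternative 54. No profitable deviation — NE.
(a2, b3): Agent 1 can switch to a1 (27 → 79). Not NE.
(a3, b1): Agent 1 can switch to a1 (42 → 88). Not NE.
(a3, b2): Agent 1 can switch to a2 (68 → 83). Not NE.
(The remaining 4 profiles each have a profitable deviation by the same check.)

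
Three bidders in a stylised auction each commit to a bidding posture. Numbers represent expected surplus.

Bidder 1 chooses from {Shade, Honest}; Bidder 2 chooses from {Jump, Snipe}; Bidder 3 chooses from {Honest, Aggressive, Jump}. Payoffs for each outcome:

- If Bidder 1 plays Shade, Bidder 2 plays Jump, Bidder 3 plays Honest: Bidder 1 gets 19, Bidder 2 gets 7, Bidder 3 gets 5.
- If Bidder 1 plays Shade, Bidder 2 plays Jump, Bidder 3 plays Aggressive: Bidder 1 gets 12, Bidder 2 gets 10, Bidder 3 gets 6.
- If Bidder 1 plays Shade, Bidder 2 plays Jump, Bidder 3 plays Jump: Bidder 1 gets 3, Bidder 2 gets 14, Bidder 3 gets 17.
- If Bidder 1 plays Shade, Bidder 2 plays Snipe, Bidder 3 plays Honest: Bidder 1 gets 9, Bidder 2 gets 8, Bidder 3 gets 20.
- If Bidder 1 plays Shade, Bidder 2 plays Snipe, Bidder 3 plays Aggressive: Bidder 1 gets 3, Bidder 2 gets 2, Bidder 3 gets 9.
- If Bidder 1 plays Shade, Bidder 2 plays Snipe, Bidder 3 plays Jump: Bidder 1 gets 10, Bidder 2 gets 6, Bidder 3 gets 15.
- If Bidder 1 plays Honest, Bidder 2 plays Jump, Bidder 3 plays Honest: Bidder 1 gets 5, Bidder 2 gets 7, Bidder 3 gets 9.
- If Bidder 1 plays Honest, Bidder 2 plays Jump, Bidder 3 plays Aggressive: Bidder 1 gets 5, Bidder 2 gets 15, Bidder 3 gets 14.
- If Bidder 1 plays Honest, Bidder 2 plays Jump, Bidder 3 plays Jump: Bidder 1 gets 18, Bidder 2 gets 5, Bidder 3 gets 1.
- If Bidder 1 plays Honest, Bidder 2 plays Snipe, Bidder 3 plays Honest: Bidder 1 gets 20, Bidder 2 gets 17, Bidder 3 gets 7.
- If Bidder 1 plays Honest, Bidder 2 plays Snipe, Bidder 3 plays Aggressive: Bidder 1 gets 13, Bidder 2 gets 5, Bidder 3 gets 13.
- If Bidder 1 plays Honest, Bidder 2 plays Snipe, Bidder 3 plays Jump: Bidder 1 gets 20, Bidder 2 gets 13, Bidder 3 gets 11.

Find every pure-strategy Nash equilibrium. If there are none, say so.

none

Bidder 1 against (Jump, Honest): payoffs 19, 5 → best response Shade.
Bidder 1 against (Jump, Aggressive): payoffs 12, 5 → best response Shade.
Bidder 1 against (Jump, Jump): payoffs 3, 18 → best response Honest.
Bidder 1 against (Snipe, Honest): payoffs 9, 20 → best response Honest.
Bidder 1 against (Snipe, Aggressive): payoffs 3, 13 → best response Honest.
Bidder 1 against (Snipe, Jump): payoffs 10, 20 → best response Honest.
Bidder 2 against (Shade, Honest): payoffs 7, 8 → best response Snipe.
Bidder 2 against (Shade, Aggressive): payoffs 10, 2 → best response Jump.
Bidder 2 against (Shade, Jump): payoffs 14, 6 → best response Jump.
Bidder 2 against (Honest, Honest): payoffs 7, 17 → best response Snipe.
Bidder 2 against (Honest, Aggressive): payoffs 15, 5 → best response Jump.
Bidder 2 against (Honest, Jump): payoffs 5, 13 → best response Snipe.
Bidder 3 against (Shade, Jump): payoffs 5, 6, 17 → best response Jump.
Bidder 3 against (Shade, Snipe): payoffs 20, 9, 15 → best response Honest.
Bidder 3 against (Honest, Jump): payoffs 9, 14, 1 → best response Aggressive.
Bidder 3 against (Honest, Snipe): payoffs 7, 13, 11 → best response Aggressive.
No profile is a mutual best response for all players.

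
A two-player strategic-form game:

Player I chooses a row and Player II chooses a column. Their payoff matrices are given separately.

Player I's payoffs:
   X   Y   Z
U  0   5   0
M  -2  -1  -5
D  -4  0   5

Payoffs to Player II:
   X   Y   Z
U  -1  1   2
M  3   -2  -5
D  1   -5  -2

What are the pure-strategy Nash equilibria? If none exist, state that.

No pure-strategy Nash equilibrium.

For each strategy profile, look for a profitable unilateral deviation.
(U, X): Player II can switch to Y (-1 → 1). Not NE.
(U, Y): Player II can switch to Z (1 → 2). Not NE.
(U, Z): Player I can switch to D (0 → 5). Not NE.
(M, X): Player I can switch to U (-2 → 0). Not NE.
(M, Y): Player I can switch to U (-1 → 5). Not NE.
(M, Z): Player I can switch to U (-5 → 0). Not NE.
(D, X): Player I can switch to U (-4 → 0). Not NE.
(D, Y): Player I can switch to U (0 → 5). Not NE.
(The remaining 1 profile has a profitable deviation by the same check.)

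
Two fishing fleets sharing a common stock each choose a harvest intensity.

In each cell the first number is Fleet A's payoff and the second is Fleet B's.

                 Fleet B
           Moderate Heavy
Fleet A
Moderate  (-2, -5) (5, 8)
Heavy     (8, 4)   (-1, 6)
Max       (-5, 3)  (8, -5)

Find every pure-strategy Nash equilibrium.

Mark each player's best response to every combination of opponents' strategies; a profile where every player is best-responding is a pure Nash equilibrium.
Fleet A against Moderate: payoffs -2, 8, -5 → best response Heavy.
Fleet A against Heavy: payoffs 5, -1, 8 → best response Max.
Fleet B against Moderate: payoffs -5, 8 → best response Heavy.
Fleet B against Heavy: payoffs 4, 6 → best response Heavy.
Fleet B against Max: payoffs 3, -5 → best response Moderate.
No profile is a mutual best response for all players.

none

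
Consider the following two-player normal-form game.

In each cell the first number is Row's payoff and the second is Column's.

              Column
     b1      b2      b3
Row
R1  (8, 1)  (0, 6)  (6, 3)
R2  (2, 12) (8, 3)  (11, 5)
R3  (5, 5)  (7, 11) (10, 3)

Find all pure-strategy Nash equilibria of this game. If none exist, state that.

No pure-strategy Nash equilibrium.

Mark each player's best response to every combination of opponents' strategies; a profile where every player is best-responding is a pure Nash equilibrium.
Row against b1: payoffs 8, 2, 5 → best response R1.
Row against b2: payoffs 0, 8, 7 → best response R2.
Row against b3: payoffs 6, 11, 10 → best response R2.
Column against R1: payoffs 1, 6, 3 → best response b2.
Column against R2: payoffs 12, 3, 5 → best response b1.
Column against R3: payoffs 5, 11, 3 → best response b2.
No profile is a mutual best response for all players.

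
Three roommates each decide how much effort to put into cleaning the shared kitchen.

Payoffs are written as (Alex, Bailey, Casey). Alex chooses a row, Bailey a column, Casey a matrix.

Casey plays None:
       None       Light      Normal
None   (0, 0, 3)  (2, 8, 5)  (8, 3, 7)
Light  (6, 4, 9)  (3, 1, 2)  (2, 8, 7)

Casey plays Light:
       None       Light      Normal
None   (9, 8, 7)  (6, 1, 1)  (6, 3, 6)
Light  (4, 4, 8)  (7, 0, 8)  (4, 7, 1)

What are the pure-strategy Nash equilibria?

Pure NE: (None, None, Light)

(None, None, None): Alex can switch to Light (0 → 6). Not NE.
(None, None, Light): Alex gets 9, best alternative 4; Bailey gets 8, best alternative 3; Casey gets 7, best alternative 3. No profitable deviation — NE.
(None, Light, None): Alex can switch to Light (2 → 3). Not NE.
(None, Light, Light): Alex can switch to Light (6 → 7). Not NE.
(None, Normal, None): Bailey can switch to Light (3 → 8). Not NE.
(None, Normal, Light): Bailey can switch to None (3 → 8). Not NE.
(Light, None, None): Bailey can switch to Normal (4 → 8). Not NE.
(Light, None, Light): Alex can switch to None (4 → 9). Not NE.
(Light, Light, None): Bailey can switch to None (1 → 4). Not NE.
(The remaining 3 profiles each have a profitable deviation by the same check.)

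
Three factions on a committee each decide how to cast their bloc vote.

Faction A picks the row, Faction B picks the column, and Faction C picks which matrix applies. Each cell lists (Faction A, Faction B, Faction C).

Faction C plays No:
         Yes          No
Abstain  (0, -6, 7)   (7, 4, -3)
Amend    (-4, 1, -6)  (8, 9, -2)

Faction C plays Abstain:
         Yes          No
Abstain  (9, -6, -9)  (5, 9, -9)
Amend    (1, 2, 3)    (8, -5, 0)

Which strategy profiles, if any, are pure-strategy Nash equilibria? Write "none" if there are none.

There is no pure-strategy Nash equilibrium.

For each player, find the best response to each opponent profile; mutual best responses are the pure NE.
Faction A against (Yes, No): payoffs 0, -4 → best response Abstain.
Faction A against (Yes, Abstain): payoffs 9, 1 → best response Abstain.
Faction A against (No, No): payoffs 7, 8 → best response Amend.
Faction A against (No, Abstain): payoffs 5, 8 → best response Amend.
Faction B against (Abstain, No): payoffs -6, 4 → best response No.
Faction B against (Abstain, Abstain): payoffs -6, 9 → best response No.
Faction B against (Amend, No): payoffs 1, 9 → best response No.
Faction B against (Amend, Abstain): payoffs 2, -5 → best response Yes.
Faction C against (Abstain, Yes): payoffs 7, -9 → best response No.
Faction C against (Abstain, No): payoffs -3, -9 → best response No.
Faction C against (Amend, Yes): payoffs -6, 3 → best response Abstain.
Faction C against (Amend, No): payoffs -2, 0 → best response Abstain.
No profile is a mutual best response for all players.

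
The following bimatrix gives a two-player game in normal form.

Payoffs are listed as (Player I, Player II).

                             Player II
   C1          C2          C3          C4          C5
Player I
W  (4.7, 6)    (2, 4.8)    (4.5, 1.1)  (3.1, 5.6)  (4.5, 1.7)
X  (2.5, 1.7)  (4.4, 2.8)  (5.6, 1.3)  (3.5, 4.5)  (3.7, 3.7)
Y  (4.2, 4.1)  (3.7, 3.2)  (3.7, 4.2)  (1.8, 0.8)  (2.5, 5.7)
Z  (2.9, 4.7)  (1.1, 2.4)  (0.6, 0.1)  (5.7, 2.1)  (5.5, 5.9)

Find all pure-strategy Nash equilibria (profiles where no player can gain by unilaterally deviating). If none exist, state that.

Pure-strategy Nash equilibria: (W, C1) and (Z, C5)

Player I against C1: payoffs 4.7, 2.5, 4.2, 2.9 → best response W.
Player I against C2: payoffs 2, 4.4, 3.7, 1.1 → best response X.
Player I against C3: payoffs 4.5, 5.6, 3.7, 0.6 → best response X.
Player I against C4: payoffs 3.1, 3.5, 1.8, 5.7 → best response Z.
Player I against C5: payoffs 4.5, 3.7, 2.5, 5.5 → best response Z.
Player II against W: payoffs 6, 4.8, 1.1, 5.6, 1.7 → best response C1.
Player II against X: payoffs 1.7, 2.8, 1.3, 4.5, 3.7 → best response C4.
Player II against Y: payoffs 4.1, 3.2, 4.2, 0.8, 5.7 → best response C5.
Player II against Z: payoffs 4.7, 2.4, 0.1, 2.1, 5.9 → best response C5.
Mutual best responses: (W, C1); (Z, C5).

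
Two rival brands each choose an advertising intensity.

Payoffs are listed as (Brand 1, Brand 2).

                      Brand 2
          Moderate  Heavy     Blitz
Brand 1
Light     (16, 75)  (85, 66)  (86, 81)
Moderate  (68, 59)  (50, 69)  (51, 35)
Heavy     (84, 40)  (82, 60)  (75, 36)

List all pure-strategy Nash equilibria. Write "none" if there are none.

Check each profile: it is a Nash equilibrium iff no player can strictly gain by switching unilaterally.
(Light, Moderate): Brand 1 can switch to Moderate (16 → 68). Not NE.
(Light, Heavy): Brand 2 can switch to Moderate (66 → 75). Not NE.
(Light, Blitz): Brand 1 gets 86, best alternative 75; Brand 2 gets 81, best alternative 75. No profitable deviation — NE.
(Moderate, Moderate): Brand 1 can switch to Heavy (68 → 84). Not NE.
(Moderate, Heavy): Brand 1 can switch to Light (50 → 85). Not NE.
(Moderate, Blitz): Brand 1 can switch to Light (51 → 86). Not NE.
(Heavy, Moderate): Brand 2 can switch to Heavy (40 → 60). Not NE.
(Heavy, Heavy): Brand 1 can switch to Light (82 → 85). Not NE.
(Heavy, Blitz): Brand 1 can switch to Light (75 → 86). Not NE.

The unique pure-strategy Nash equilibrium is (Light, Blitz).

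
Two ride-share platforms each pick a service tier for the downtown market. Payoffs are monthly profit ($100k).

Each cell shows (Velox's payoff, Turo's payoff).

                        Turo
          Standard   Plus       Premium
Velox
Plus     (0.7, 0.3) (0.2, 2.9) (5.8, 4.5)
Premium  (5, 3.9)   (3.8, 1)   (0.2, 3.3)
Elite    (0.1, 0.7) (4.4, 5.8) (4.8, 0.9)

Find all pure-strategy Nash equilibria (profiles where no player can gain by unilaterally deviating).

(Plus, Standard): Velox can switch to Premium (0.7 → 5). Not NE.
(Plus, Plus): Velox can switch to Premium (0.2 → 3.8). Not NE.
(Plus, Premium): Velox gets 5.8, best alternative 4.8; Turo gets 4.5, best alternative 2.9. No profitable deviation — NE.
(Premium, Standard): Velox gets 5, best alternative 0.7; Turo gets 3.9, best alternative 3.3. No profitable deviation — NE.
(Premium, Plus): Velox can switch to Elite (3.8 → 4.4). Not NE.
(Premium, Premium): Velox can switch to Plus (0.2 → 5.8). Not NE.
(Elite, Standard): Velox can switch to Plus (0.1 → 0.7). Not NE.
(Elite, Plus): Velox gets 4.4, best alternative 3.8; Turo gets 5.8, best alternative 0.9. No profitable deviation — NE.
(Elite, Premium): Velox can switch to Plus (4.8 → 5.8). Not NE.

The pure Nash equilibria are (Plus, Premium), (Premium, Standard), (Elite, Plus).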